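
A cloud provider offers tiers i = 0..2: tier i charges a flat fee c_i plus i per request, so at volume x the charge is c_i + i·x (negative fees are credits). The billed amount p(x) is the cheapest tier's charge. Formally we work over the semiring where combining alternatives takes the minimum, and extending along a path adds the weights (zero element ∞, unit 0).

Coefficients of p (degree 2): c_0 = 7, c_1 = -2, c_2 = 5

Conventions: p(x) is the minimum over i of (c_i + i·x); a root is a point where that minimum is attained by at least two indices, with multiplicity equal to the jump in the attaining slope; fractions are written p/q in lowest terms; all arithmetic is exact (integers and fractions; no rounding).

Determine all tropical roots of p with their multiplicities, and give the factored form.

hull edge (i=0, c=7) to (i=1, c=-2): slope -9, span 1
hull edge (i=1, c=-2) to (i=2, c=5): slope 7, span 1
Factored form: p(x) = 5 ⊗ (x ⊕ (-7)) ⊗ (x ⊕ 9)
Answer: roots = -7 (mult 1), 9 (mult 1)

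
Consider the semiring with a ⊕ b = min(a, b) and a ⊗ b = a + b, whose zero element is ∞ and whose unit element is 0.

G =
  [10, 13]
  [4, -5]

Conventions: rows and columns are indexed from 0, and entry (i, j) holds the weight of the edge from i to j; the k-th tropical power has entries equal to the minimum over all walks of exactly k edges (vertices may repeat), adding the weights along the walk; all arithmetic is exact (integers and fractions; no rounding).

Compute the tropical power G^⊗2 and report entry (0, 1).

G^⊗2:
  [17, 8]
  [-1, -10]
Key observation: the optimum is the walk 0->1->1, with weight 13 + (-5) = 8.
Optimal value attained by: walk 0->1->1.
Answer: (G^⊗2)[0][1] = 8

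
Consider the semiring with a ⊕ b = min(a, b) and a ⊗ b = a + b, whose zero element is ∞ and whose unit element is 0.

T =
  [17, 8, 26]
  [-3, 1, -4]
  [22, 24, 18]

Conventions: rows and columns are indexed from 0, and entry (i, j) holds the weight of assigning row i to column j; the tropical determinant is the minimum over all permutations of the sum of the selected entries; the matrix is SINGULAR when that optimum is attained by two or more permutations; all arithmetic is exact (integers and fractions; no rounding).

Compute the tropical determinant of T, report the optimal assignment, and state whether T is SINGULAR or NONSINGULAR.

σ = (0, 1, 2): 17 + 1 + 18 = 36
σ = (0, 2, 1): 17 + (-4) + 24 = 37
σ = (1, 0, 2): 8 + (-3) + 18 = 23
σ = (1, 2, 0): 8 + (-4) + 22 = 26
σ = (2, 0, 1): 26 + (-3) + 24 = 47
σ = (2, 1, 0): 26 + 1 + 22 = 49
Optimal value attained by: σ = (1, 0, 2).
Answer: det⊕(T) = 23; verdict: NONSINGULAR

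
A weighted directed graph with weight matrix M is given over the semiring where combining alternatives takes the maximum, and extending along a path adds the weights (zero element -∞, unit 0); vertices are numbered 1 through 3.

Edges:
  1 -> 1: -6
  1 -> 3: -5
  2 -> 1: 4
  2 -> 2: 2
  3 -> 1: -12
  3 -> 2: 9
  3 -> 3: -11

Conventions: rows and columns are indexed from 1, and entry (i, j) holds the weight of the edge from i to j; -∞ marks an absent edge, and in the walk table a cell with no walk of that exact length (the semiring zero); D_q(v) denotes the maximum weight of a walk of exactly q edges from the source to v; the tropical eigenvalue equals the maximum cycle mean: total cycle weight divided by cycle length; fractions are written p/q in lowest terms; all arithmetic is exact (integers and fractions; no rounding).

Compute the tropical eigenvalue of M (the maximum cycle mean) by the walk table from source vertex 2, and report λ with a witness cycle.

q=0: [-∞, 0, -∞]
q=1: [4, 2, -∞]
q=2: [6, 4, -1]
q=3: [8, 8, 1]
Optimal cycle mean attained by: cycle 1->3->2->1, total (-5) + 9 + 4, length 3.
Answer: λ = 8/3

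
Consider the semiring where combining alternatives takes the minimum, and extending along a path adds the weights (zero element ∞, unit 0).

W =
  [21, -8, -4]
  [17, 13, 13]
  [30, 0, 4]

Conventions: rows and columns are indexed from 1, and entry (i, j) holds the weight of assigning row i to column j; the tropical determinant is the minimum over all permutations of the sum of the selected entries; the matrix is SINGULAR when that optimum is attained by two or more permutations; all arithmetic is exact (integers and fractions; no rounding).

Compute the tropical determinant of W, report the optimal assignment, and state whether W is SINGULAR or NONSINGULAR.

σ = (1, 2, 3): 21 + 13 + 4 = 38
σ = (1, 3, 2): 21 + 13 + 0 = 34
σ = (2, 1, 3): (-8) + 17 + 4 = 13
σ = (2, 3, 1): (-8) + 13 + 30 = 35
σ = (3, 1, 2): (-4) + 17 + 0 = 13
σ = (3, 2, 1): (-4) + 13 + 30 = 39
Optimal value attained by: σ = (2, 1, 3).
Answer: det⊕(W) = 13; verdict: SINGULAR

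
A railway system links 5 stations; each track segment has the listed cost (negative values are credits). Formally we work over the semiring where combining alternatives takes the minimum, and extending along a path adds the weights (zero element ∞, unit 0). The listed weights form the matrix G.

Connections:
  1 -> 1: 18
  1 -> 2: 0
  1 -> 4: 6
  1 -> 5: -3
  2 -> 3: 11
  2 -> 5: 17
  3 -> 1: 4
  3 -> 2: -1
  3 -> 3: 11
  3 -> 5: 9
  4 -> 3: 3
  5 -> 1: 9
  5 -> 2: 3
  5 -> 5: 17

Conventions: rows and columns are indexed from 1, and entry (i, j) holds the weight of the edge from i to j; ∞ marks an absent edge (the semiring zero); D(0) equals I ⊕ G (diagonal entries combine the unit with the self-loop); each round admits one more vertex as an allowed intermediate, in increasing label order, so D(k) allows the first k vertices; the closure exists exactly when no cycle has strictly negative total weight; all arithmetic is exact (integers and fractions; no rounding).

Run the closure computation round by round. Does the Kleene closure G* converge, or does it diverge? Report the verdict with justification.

D(0):
  [0, 0, ∞, 6, -3]
  [∞, 0, 11, ∞, 17]
  [4, -1, 0, ∞, 9]
  [∞, ∞, 3, 0, ∞]
  [9, 3, ∞, ∞, 0]
D(1):
  [0, 0, ∞, 6, -3]
  [∞, 0, 11, ∞, 17]
  [4, -1, 0, 10, 1]
  [∞, ∞, 3, 0, ∞]
  [9, 3, ∞, 15, 0]
D(2):
  [0, 0, 11, 6, -3]
  [∞, 0, 11, ∞, 17]
  [4, -1, 0, 10, 1]
  [∞, ∞, 3, 0, ∞]
  [9, 3, 14, 15, 0]
D(3):
  [0, 0, 11, 6, -3]
  [15, 0, 11, 21, 12]
  [4, -1, 0, 10, 1]
  [7, 2, 3, 0, 4]
  [9, 3, 14, 15, 0]
D(4):
  [0, 0, 9, 6, -3]
  [15, 0, 11, 21, 12]
  [4, -1, 0, 10, 1]
  [7, 2, 3, 0, 4]
  [9, 3, 14, 15, 0]
D(5):
  [0, 0, 9, 6, -3]
  [15, 0, 11, 21, 12]
  [4, -1, 0, 10, 1]
  [7, 2, 3, 0, 4]
  [9, 3, 14, 15, 0]
Key observation: every diagonal entry stays at the unit through all rounds, so no improving cycle exists.
Answer: CONVERGES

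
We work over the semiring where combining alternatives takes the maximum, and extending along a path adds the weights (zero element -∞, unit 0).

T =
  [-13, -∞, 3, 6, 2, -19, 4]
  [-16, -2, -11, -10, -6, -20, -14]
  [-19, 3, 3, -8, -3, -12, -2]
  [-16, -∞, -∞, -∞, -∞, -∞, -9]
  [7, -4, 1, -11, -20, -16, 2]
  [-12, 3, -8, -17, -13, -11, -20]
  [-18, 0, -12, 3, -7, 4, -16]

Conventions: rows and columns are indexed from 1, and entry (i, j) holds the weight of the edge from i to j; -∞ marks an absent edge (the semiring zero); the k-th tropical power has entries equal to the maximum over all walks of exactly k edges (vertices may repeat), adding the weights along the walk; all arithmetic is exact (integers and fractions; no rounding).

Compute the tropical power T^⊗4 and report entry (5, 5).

T^⊗2:
  [9, 6, 6, 7, 0, 8, 4]
  [1, -4, -5, -10, -8, -10, -4]
  [4, 6, 6, 1, 0, 2, 1]
  [-27, -9, -13, -6, -14, -5, -12]
  [-6, 4, 10, 13, 9, 6, 11]
  [-6, 1, -5, -6, -3, -16, -8]
  [0, 7, -4, -10, -6, -7, -5]
T^⊗3:
  [7, 11, 12, 15, 11, 8, 13]
  [-1, -2, 4, 7, 3, 0, 5]
  [7, 9, 9, 10, 6, 5, 8]
  [-7, -2, -10, -9, -15, -8, -12]
  [16, 13, 13, 14, 7, 15, 11]
  [4, -1, -2, 0, -4, -4, -1]
  [1, 5, 3, 6, 2, -1, 4]
T^⊗4:
  [18, 15, 15, 16, 9, 17, 13]
  [10, 7, 7, 8, 1, 9, 5]
  [13, 12, 12, 13, 9, 12, 11]
  [-8, -4, -4, -1, -5, -8, -3]
  [14, 18, 19, 22, 18, 15, 20]
  [3, 1, 7, 10, 6, 3, 8]
  [9, 6, 6, 7, 3, 8, 5]
Key observation: the optimum is the walk 5->1->5->1->5, with weight 7 + 2 + 7 + 2 = 18.
Optimal value attained by: walk 5->1->5->1->5.
Answer: (T^⊗4)[5][5] = 18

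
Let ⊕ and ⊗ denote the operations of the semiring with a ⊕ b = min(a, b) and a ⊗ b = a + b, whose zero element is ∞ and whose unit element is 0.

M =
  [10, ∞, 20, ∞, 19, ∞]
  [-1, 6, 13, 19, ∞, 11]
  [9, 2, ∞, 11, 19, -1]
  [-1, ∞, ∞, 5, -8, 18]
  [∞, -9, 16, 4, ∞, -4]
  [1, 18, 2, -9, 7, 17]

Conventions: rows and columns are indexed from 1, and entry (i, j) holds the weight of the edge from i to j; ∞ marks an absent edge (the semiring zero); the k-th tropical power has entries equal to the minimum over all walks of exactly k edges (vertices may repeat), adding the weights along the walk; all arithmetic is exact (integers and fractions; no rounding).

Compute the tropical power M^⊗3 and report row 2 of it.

M^⊗2:
  [20, 10, 30, 23, 29, 15]
  [5, 12, 13, 2, 11, 12]
  [0, 8, 1, -10, 3, 13]
  [4, -17, 8, -4, -3, -12]
  [-10, -3, -2, -13, -4, 2]
  [-10, -2, 19, -4, -17, 1]
M^⊗3:
  [9, 16, 17, 6, 15, 21]
  [1, 2, 14, 3, -6, 7]
  [-11, -6, 15, -5, -18, -1]
  [-18, -12, -10, -21, -12, -7]
  [-14, -13, 4, -8, -21, -8]
  [-5, -26, -1, -13, -12, -21]
Answer: row 2 of M^⊗3 = [1, 2, 14, 3, -6, 7]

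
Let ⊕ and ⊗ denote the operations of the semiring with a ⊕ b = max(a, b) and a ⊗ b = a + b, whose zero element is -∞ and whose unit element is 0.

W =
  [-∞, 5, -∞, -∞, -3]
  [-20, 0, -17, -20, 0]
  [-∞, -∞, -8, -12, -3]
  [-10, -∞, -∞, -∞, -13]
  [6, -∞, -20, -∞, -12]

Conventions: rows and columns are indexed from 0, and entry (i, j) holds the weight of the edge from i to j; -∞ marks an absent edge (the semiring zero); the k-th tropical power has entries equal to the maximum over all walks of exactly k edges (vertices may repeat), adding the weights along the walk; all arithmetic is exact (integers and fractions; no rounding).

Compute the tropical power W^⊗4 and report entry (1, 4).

W^⊗2:
  [3, 5, -12, -15, 5]
  [6, 0, -17, -20, 0]
  [3, -∞, -16, -20, -11]
  [-7, -5, -33, -∞, -13]
  [-6, 11, -28, -32, 3]
W^⊗3:
  [11, 8, -12, -15, 5]
  [6, 11, -17, -20, 3]
  [-5, 8, -24, -28, 0]
  [-7, -2, -22, -25, -5]
  [9, 11, -6, -9, 11]
W^⊗4:
  [11, 16, -9, -12, 8]
  [9, 11, -6, -9, 11]
  [6, 8, -9, -12, 8]
  [1, -2, -19, -22, -2]
  [17, 14, -6, -9, 11]
Key observation: the optimum is the walk 1->4->0->1->4, with weight 0 + 6 + 5 + 0 = 11.
Optimal value attained by: walk 1->4->0->1->4.
Answer: (W^⊗4)[1][4] = 11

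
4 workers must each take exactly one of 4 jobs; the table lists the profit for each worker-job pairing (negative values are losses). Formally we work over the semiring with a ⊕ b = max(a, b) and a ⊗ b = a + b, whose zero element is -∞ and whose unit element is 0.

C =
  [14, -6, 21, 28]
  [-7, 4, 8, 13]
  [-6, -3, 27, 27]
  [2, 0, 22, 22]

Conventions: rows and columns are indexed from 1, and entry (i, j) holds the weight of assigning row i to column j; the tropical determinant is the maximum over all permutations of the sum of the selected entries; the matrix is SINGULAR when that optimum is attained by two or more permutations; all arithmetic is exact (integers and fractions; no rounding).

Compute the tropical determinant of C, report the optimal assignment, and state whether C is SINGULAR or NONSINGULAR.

σ = (1, 2, 3, 4): 14 + 4 + 27 + 22 = 67
σ = (1, 2, 4, 3): 14 + 4 + 27 + 22 = 67
σ = (1, 3, 2, 4): 14 + 8 + (-3) + 22 = 41
σ = (1, 3, 4, 2): 14 + 8 + 27 + 0 = 49
σ = (1, 4, 2, 3): 14 + 13 + (-3) + 22 = 46
σ = (1, 4, 3, 2): 14 + 13 + 27 + 0 = 54
σ = (2, 1, 3, 4): (-6) + (-7) + 27 + 22 = 36
σ = (2, 1, 4, 3): (-6) + (-7) + 27 + 22 = 36
σ = (2, 3, 1, 4): (-6) + 8 + (-6) + 22 = 18
σ = (2, 3, 4, 1): (-6) + 8 + 27 + 2 = 31
σ = (2, 4, 1, 3): (-6) + 13 + (-6) + 22 = 23
σ = (2, 4, 3, 1): (-6) + 13 + 27 + 2 = 36
σ = (3, 1, 2, 4): 21 + (-7) + (-3) + 22 = 33
σ = (3, 1, 4, 2): 21 + (-7) + 27 + 0 = 41
σ = (3, 2, 1, 4): 21 + 4 + (-6) + 22 = 41
σ = (3, 2, 4, 1): 21 + 4 + 27 + 2 = 54
σ = (3, 4, 1, 2): 21 + 13 + (-6) + 0 = 28
σ = (3, 4, 2, 1): 21 + 13 + (-3) + 2 = 33
σ = (4, 1, 2, 3): 28 + (-7) + (-3) + 22 = 40
σ = (4, 1, 3, 2): 28 + (-7) + 27 + 0 = 48
σ = (4, 2, 1, 3): 28 + 4 + (-6) + 22 = 48
σ = (4, 2, 3, 1): 28 + 4 + 27 + 2 = 61
σ = (4, 3, 1, 2): 28 + 8 + (-6) + 0 = 30
σ = (4, 3, 2, 1): 28 + 8 + (-3) + 2 = 35
Optimal value attained by: σ = (1, 2, 3, 4).
Answer: det⊕(C) = 67; verdict: SINGULAR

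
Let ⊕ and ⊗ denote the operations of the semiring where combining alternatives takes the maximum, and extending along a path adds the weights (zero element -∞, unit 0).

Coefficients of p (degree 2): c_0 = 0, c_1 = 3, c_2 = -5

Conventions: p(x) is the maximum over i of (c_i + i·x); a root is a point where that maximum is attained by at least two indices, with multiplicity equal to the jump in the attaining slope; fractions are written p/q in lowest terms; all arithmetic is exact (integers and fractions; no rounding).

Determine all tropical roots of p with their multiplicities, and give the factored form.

hull edge (i=0, c=0) to (i=1, c=3): slope 3, span 1
hull edge (i=1, c=3) to (i=2, c=-5): slope -8, span 1
Factored form: p(x) = -5 ⊗ (x ⊕ (-3)) ⊗ (x ⊕ 8)
Answer: roots = -3 (mult 1), 8 (mult 1)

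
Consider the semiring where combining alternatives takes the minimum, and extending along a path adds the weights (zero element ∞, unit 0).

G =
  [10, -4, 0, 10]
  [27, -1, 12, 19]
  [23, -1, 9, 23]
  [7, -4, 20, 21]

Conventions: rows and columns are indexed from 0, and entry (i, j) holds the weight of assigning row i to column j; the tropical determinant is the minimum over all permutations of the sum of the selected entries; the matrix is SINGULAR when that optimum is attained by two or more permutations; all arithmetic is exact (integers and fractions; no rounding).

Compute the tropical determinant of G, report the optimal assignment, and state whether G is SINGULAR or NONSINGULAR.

σ = (0, 1, 2, 3): 10 + (-1) + 9 + 21 = 39
σ = (0, 1, 3, 2): 10 + (-1) + 23 + 20 = 52
σ = (0, 2, 1, 3): 10 + 12 + (-1) + 21 = 42
σ = (0, 2, 3, 1): 10 + 12 + 23 + (-4) = 41
σ = (0, 3, 1, 2): 10 + 19 + (-1) + 20 = 48
σ = (0, 3, 2, 1): 10 + 19 + 9 + (-4) = 34
σ = (1, 0, 2, 3): (-4) + 27 + 9 + 21 = 53
σ = (1, 0, 3, 2): (-4) + 27 + 23 + 20 = 66
σ = (1, 2, 0, 3): (-4) + 12 + 23 + 21 = 52
σ = (1, 2, 3, 0): (-4) + 12 + 23 + 7 = 38
σ = (1, 3, 0, 2): (-4) + 19 + 23 + 20 = 58
σ = (1, 3, 2, 0): (-4) + 19 + 9 + 7 = 31
σ = (2, 0, 1, 3): 0 + 27 + (-1) + 21 = 47
σ = (2, 0, 3, 1): 0 + 27 + 23 + (-4) = 46
σ = (2, 1, 0, 3): 0 + (-1) + 23 + 21 = 43
σ = (2, 1, 3, 0): 0 + (-1) + 23 + 7 = 29
σ = (2, 3, 0, 1): 0 + 19 + 23 + (-4) = 38
σ = (2, 3, 1, 0): 0 + 19 + (-1) + 7 = 25
σ = (3, 0, 1, 2): 10 + 27 + (-1) + 20 = 56
σ = (3, 0, 2, 1): 10 + 27 + 9 + (-4) = 42
σ = (3, 1, 0, 2): 10 + (-1) + 23 + 20 = 52
σ = (3, 1, 2, 0): 10 + (-1) + 9 + 7 = 25
σ = (3, 2, 0, 1): 10 + 12 + 23 + (-4) = 41
σ = (3, 2, 1, 0): 10 + 12 + (-1) + 7 = 28
Optimal value attained by: σ = (2, 3, 1, 0).
Answer: det⊕(G) = 25; verdict: SINGULAR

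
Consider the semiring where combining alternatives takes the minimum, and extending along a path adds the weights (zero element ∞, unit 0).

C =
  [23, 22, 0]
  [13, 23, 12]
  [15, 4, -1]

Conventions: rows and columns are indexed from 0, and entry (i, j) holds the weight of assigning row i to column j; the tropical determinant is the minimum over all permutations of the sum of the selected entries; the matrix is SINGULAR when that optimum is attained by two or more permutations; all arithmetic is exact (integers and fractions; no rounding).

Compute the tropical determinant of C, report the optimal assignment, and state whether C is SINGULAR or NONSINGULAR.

σ = (0, 1, 2): 23 + 23 + (-1) = 45
σ = (0, 2, 1): 23 + 12 + 4 = 39
σ = (1, 0, 2): 22 + 13 + (-1) = 34
σ = (1, 2, 0): 22 + 12 + 15 = 49
σ = (2, 0, 1): 0 + 13 + 4 = 17
σ = (2, 1, 0): 0 + 23 + 15 = 38
Optimal value attained by: σ = (2, 0, 1).
Answer: det⊕(C) = 17; verdict: NONSINGULAR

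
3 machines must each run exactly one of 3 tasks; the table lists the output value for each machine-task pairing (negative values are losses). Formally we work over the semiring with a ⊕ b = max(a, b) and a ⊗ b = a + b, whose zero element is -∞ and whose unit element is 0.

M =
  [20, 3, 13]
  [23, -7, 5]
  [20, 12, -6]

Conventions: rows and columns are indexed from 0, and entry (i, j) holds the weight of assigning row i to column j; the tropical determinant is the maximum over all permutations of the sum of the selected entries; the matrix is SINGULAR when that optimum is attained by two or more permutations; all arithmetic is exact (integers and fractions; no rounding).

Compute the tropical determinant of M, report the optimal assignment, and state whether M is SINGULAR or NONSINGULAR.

σ = (0, 1, 2): 20 + (-7) + (-6) = 7
σ = (0, 2, 1): 20 + 5 + 12 = 37
σ = (1, 0, 2): 3 + 23 + (-6) = 20
σ = (1, 2, 0): 3 + 5 + 20 = 28
σ = (2, 0, 1): 13 + 23 + 12 = 48
σ = (2, 1, 0): 13 + (-7) + 20 = 26
Optimal value attained by: σ = (2, 0, 1).
Answer: det⊕(M) = 48; verdict: NONSINGULAR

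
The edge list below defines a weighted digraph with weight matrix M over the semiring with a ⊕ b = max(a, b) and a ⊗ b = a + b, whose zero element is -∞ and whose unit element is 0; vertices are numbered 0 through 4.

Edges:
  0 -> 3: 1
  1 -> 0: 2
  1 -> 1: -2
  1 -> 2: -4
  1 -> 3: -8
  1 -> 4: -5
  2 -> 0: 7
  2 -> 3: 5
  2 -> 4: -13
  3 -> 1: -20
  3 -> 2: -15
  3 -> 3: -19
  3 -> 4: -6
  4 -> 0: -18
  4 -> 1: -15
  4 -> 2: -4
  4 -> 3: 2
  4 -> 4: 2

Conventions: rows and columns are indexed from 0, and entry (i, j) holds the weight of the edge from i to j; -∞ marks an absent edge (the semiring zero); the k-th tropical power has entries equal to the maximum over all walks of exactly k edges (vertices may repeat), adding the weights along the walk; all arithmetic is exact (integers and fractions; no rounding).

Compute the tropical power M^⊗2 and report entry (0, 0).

M^⊗2:
  [-∞, -19, -14, -18, -5]
  [3, -4, -6, 3, -3]
  [-31, -15, -10, 8, -1]
  [-8, -21, -10, -4, -4]
  [3, -13, -2, 4, 4]
Key observation: no walk of exactly 2 edges connects these vertices, so the entry is the semiring zero.
Answer: (M^⊗2)[0][0] = -∞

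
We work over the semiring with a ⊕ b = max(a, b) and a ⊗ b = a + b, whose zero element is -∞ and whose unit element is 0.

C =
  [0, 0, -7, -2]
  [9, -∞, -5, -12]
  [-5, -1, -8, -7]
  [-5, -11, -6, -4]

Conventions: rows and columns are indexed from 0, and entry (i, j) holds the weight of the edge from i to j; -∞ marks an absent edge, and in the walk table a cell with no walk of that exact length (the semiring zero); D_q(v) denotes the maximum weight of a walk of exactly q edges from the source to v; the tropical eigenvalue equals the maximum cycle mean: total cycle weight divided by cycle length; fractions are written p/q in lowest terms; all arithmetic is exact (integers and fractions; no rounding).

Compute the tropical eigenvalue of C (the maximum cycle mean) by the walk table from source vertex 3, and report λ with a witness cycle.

q=0: [-∞, -∞, -∞, 0]
q=1: [-5, -11, -6, -4]
q=2: [-2, -5, -10, -7]
q=3: [4, -2, -9, -4]
q=4: [7, 4, -3, 2]
Optimal cycle mean attained by: cycle 0->1->0, total 0 + 9, length 2.
Answer: λ = 9/2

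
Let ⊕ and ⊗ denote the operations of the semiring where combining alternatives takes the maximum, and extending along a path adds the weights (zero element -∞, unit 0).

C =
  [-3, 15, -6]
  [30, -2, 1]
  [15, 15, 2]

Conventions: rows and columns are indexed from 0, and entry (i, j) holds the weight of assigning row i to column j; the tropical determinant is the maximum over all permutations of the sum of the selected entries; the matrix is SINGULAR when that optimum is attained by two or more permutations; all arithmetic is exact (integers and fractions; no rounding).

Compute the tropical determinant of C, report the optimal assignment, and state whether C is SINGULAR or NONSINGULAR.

σ = (0, 1, 2): (-3) + (-2) + 2 = -3
σ = (0, 2, 1): (-3) + 1 + 15 = 13
σ = (1, 0, 2): 15 + 30 + 2 = 47
σ = (1, 2, 0): 15 + 1 + 15 = 31
σ = (2, 0, 1): (-6) + 30 + 15 = 39
σ = (2, 1, 0): (-6) + (-2) + 15 = 7
Optimal value attained by: σ = (1, 0, 2).
Answer: det⊕(C) = 47; verdict: NONSINGULAR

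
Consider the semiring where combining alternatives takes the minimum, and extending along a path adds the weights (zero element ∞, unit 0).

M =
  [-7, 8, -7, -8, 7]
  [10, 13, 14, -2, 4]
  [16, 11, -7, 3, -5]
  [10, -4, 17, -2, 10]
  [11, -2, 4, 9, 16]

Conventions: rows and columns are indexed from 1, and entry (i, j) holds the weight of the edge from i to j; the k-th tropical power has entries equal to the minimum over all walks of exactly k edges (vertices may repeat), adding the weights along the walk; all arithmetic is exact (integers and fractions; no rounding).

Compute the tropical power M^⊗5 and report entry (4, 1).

M^⊗2:
  [-14, -12, -14, -15, -12]
  [3, -6, 3, -4, 8]
  [6, -7, -14, -4, -12]
  [3, -6, 3, -6, 0]
  [4, 5, -3, -4, -1]
M^⊗3:
  [-21, -19, -21, -22, -19]
  [-4, -8, -4, -8, -2]
  [-1, -14, -21, -11, -19]
  [-4, -10, -4, -8, -2]
  [-3, -8, -10, -6, -8]
M^⊗4:
  [-28, -26, -28, -29, -26]
  [-11, -12, -11, -12, -9]
  [-8, -21, -28, -18, -26]
  [-11, -12, -11, -12, -9]
  [-10, -10, -17, -11, -15]
M^⊗5:
  [-35, -33, -35, -36, -33]
  [-18, -16, -18, -19, -16]
  [-15, -28, -35, -25, -33]
  [-18, -16, -18, -19, -16]
  [-17, -17, -24, -18, -22]
Key observation: the optimum is the walk 4->1->1->1->1->1, with weight 10 + (-7) + (-7) + (-7) + (-7) = -18.
Optimal value attained by: walk 4->1->1->1->1->1.
Answer: (M^⊗5)[4][1] = -18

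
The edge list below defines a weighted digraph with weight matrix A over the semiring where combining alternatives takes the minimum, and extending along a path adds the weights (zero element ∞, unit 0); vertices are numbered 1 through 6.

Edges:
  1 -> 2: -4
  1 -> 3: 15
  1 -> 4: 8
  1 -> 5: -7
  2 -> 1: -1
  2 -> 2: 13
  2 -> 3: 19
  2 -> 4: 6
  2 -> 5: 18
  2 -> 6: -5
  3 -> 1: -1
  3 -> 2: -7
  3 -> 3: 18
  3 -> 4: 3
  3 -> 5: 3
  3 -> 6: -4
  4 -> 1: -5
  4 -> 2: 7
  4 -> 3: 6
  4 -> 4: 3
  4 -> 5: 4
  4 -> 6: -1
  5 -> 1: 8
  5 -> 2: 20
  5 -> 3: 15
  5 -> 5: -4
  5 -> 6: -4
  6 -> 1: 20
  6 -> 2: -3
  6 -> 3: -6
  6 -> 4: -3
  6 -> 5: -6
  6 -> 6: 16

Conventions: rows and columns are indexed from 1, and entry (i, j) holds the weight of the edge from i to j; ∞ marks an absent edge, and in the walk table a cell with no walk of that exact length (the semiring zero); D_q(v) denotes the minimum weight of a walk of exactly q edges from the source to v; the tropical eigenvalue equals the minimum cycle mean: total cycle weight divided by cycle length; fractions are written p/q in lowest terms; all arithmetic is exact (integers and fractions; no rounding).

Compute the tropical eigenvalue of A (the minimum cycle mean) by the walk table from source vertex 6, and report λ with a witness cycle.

q=0: [∞, ∞, ∞, ∞, ∞, 0]
q=1: [20, -3, -6, -3, -6, 16]
q=2: [-8, -13, 3, -3, -10, -10]
q=3: [-14, -13, -16, -13, -16, -18]
q=4: [-18, -23, -24, -21, -24, -20]
q=5: [-26, -31, -26, -23, -28, -28]
q=6: [-32, -33, -34, -31, -34, -36]
Optimal cycle mean attained by: cycle 2->6->3->2, total (-5) + (-6) + (-7), length 3.
Answer: λ = -6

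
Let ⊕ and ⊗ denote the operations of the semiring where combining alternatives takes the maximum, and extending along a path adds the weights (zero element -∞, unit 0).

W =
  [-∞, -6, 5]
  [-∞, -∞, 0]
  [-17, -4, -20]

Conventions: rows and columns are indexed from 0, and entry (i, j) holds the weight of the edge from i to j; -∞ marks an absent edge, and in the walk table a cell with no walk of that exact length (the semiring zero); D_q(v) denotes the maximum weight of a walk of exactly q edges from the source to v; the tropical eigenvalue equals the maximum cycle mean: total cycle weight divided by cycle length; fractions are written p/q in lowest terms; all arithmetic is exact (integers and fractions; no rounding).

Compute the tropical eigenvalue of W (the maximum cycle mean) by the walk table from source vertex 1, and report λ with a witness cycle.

q=0: [-∞, 0, -∞]
q=1: [-∞, -∞, 0]
q=2: [-17, -4, -20]
q=3: [-37, -23, -4]
Optimal cycle mean attained by: cycle 1->2->1, total 0 + (-4), length 2.
Answer: λ = -2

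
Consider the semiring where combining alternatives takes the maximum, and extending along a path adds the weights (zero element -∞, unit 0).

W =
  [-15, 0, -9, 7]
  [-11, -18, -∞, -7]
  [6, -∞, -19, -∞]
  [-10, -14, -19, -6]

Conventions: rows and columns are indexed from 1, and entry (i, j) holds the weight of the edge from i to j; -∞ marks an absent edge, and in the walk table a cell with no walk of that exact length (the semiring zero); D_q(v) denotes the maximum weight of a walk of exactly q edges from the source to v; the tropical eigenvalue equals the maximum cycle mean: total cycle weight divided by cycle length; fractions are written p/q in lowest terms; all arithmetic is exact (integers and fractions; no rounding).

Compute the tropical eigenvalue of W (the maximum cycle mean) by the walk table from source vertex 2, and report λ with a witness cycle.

q=0: [-∞, 0, -∞, -∞]
q=1: [-11, -18, -∞, -7]
q=2: [-17, -11, -20, -4]
q=3: [-14, -17, -23, -10]
q=4: [-17, -14, -23, -7]
Optimal cycle mean attained by: cycle 1->3->1, total (-9) + 6, length 2.
Answer: λ = -3/2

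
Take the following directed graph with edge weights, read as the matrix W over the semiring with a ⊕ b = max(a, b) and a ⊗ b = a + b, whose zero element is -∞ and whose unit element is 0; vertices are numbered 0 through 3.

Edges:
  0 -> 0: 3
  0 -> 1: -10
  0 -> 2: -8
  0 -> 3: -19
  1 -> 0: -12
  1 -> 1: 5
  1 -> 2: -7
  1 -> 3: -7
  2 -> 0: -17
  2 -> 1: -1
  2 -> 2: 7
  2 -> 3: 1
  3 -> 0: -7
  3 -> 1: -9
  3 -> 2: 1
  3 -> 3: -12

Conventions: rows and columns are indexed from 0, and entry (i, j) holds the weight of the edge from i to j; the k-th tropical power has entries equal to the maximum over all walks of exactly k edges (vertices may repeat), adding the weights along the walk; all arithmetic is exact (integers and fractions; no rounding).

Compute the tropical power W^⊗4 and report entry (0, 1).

W^⊗2:
  [6, -5, -1, -7]
  [-7, 10, 0, -2]
  [-6, 6, 14, 8]
  [-4, 0, 8, 2]
W^⊗3:
  [9, 0, 6, 0]
  [-2, 15, 7, 3]
  [1, 13, 21, 15]
  [-1, 7, 15, 9]
W^⊗4:
  [12, 5, 13, 7]
  [3, 20, 14, 8]
  [8, 20, 28, 22]
  [2, 14, 22, 16]
Key observation: the optimum is the walk 0->1->1->1->1, with weight (-10) + 5 + 5 + 5 = 5.
Optimal value attained by: walk 0->1->1->1->1.
Answer: (W^⊗4)[0][1] = 5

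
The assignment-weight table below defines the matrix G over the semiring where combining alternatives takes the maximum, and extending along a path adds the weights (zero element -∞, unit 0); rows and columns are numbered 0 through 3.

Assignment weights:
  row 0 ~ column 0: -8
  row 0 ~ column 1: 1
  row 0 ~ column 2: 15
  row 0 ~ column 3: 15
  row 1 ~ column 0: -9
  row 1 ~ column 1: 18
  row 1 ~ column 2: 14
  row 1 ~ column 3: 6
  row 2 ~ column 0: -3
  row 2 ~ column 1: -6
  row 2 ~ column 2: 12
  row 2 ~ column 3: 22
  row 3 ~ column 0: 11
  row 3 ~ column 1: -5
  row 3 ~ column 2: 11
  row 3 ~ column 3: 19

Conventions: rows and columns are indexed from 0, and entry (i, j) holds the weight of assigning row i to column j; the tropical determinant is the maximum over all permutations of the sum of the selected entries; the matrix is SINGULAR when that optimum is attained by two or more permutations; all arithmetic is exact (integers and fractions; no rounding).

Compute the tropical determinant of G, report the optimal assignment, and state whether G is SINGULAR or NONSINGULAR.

σ = (0, 1, 2, 3): (-8) + 18 + 12 + 19 = 41
σ = (0, 1, 3, 2): (-8) + 18 + 22 + 11 = 43
σ = (0, 2, 1, 3): (-8) + 14 + (-6) + 19 = 19
σ = (0, 2, 3, 1): (-8) + 14 + 22 + (-5) = 23
σ = (0, 3, 1, 2): (-8) + 6 + (-6) + 11 = 3
σ = (0, 3, 2, 1): (-8) + 6 + 12 + (-5) = 5
σ = (1, 0, 2, 3): 1 + (-9) + 12 + 19 = 23
σ = (1, 0, 3, 2): 1 + (-9) + 22 + 11 = 25
σ = (1, 2, 0, 3): 1 + 14 + (-3) + 19 = 31
σ = (1, 2, 3, 0): 1 + 14 + 22 + 11 = 48
σ = (1, 3, 0, 2): 1 + 6 + (-3) + 11 = 15
σ = (1, 3, 2, 0): 1 + 6 + 12 + 11 = 30
σ = (2, 0, 1, 3): 15 + (-9) + (-6) + 19 = 19
σ = (2, 0, 3, 1): 15 + (-9) + 22 + (-5) = 23
σ = (2, 1, 0, 3): 15 + 18 + (-3) + 19 = 49
σ = (2, 1, 3, 0): 15 + 18 + 22 + 11 = 66
σ = (2, 3, 0, 1): 15 + 6 + (-3) + (-5) = 13
σ = (2, 3, 1, 0): 15 + 6 + (-6) + 11 = 26
σ = (3, 0, 1, 2): 15 + (-9) + (-6) + 11 = 11
σ = (3, 0, 2, 1): 15 + (-9) + 12 + (-5) = 13
σ = (3, 1, 0, 2): 15 + 18 + (-3) + 11 = 41
σ = (3, 1, 2, 0): 15 + 18 + 12 + 11 = 56
σ = (3, 2, 0, 1): 15 + 14 + (-3) + (-5) = 21
σ = (3, 2, 1, 0): 15 + 14 + (-6) + 11 = 34
Optimal value attained by: σ = (2, 1, 3, 0).
Answer: det⊕(G) = 66; verdict: NONSINGULAR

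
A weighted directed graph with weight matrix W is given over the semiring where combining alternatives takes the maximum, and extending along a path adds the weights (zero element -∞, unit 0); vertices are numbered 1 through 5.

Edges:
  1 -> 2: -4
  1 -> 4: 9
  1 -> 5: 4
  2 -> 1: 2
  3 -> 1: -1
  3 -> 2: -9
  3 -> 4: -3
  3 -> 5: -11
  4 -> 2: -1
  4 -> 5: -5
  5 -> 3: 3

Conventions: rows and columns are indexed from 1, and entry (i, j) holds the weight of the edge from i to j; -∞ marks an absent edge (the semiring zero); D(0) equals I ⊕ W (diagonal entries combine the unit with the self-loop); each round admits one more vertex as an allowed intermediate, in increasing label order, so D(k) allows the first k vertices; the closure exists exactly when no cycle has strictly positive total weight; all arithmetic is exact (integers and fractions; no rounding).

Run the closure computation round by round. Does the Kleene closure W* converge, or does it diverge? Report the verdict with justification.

D(0):
  [0, -4, -∞, 9, 4]
  [2, 0, -∞, -∞, -∞]
  [-1, -9, 0, -3, -11]
  [-∞, -1, -∞, 0, -5]
  [-∞, -∞, 3, -∞, 0]
D(1):
  [0, -4, -∞, 9, 4]
  [2, 0, -∞, 11, 6]
  [-1, -5, 0, 8, 3]
  [-∞, -1, -∞, 0, -5]
  [-∞, -∞, 3, -∞, 0]
Detection: at round 2, diagonal entry (4, 4) turns strictly positive.
Key observation: the cycle 4->2->1->4 has total weight (-1) + 2 + 9, which is strictly positive.
Answer: DIVERGES — positive cycle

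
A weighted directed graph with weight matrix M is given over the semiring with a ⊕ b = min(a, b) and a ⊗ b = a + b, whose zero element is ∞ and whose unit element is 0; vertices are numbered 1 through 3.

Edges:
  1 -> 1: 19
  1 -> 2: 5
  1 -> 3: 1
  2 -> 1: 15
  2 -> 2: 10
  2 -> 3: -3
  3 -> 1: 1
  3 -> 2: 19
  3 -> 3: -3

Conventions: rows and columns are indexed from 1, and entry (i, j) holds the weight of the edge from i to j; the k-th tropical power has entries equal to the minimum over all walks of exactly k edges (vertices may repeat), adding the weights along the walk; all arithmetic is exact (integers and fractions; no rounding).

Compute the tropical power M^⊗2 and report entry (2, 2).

M^⊗2:
  [2, 15, -2]
  [-2, 16, -6]
  [-2, 6, -6]
Key observation: the optimum is the walk 2->3->2, with weight (-3) + 19 = 16.
Optimal value attained by: walk 2->3->2.
Answer: (M^⊗2)[2][2] = 16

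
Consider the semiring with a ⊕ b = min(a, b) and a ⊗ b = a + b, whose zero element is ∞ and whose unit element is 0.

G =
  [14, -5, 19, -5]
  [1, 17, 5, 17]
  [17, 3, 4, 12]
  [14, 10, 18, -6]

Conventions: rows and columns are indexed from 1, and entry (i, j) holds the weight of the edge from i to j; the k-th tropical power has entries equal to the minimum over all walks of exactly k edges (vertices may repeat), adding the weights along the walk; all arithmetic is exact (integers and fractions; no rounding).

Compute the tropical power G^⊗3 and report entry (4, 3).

G^⊗2:
  [-4, 5, 0, -11]
  [15, -4, 9, -4]
  [4, 7, 8, 6]
  [8, 4, 12, -12]
G^⊗3:
  [3, -9, 4, -17]
  [-3, 6, 1, -10]
  [8, -1, 12, -1]
  [2, -2, 6, -18]
Key observation: the optimum is the walk 4->4->4->3, with weight (-6) + (-6) + 18 = 6.
Optimal value attained by: walk 4->4->4->3.
Answer: (G^⊗3)[4][3] = 6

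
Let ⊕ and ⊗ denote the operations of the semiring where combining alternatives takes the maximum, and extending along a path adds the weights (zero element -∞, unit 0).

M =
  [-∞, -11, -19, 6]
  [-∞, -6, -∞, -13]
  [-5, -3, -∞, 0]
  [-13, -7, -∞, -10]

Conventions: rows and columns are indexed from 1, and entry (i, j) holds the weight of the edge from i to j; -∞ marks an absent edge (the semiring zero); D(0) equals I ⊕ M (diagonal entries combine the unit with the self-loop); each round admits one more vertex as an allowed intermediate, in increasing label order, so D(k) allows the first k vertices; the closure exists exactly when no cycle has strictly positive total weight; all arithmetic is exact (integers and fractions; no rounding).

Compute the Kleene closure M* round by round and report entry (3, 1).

D(0):
  [0, -11, -19, 6]
  [-∞, 0, -∞, -13]
  [-5, -3, 0, 0]
  [-13, -7, -∞, 0]
D(1):
  [0, -11, -19, 6]
  [-∞, 0, -∞, -13]
  [-5, -3, 0, 1]
  [-13, -7, -32, 0]
D(2):
  [0, -11, -19, 6]
  [-∞, 0, -∞, -13]
  [-5, -3, 0, 1]
  [-13, -7, -32, 0]
D(3):
  [0, -11, -19, 6]
  [-∞, 0, -∞, -13]
  [-5, -3, 0, 1]
  [-13, -7, -32, 0]
D(4):
  [0, -1, -19, 6]
  [-26, 0, -45, -13]
  [-5, -3, 0, 1]
  [-13, -7, -32, 0]
Answer: M*[3][1] = -5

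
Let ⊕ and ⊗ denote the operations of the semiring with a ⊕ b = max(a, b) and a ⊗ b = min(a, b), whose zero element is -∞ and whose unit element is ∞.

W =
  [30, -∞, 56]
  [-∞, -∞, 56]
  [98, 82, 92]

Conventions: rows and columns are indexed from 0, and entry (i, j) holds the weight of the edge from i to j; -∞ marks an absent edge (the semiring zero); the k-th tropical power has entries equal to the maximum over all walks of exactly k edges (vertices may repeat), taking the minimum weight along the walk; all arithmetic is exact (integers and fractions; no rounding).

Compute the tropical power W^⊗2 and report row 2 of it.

W^⊗2:
  [56, 56, 56]
  [56, 56, 56]
  [92, 82, 92]
Answer: row 2 of W^⊗2 = [92, 82, 92]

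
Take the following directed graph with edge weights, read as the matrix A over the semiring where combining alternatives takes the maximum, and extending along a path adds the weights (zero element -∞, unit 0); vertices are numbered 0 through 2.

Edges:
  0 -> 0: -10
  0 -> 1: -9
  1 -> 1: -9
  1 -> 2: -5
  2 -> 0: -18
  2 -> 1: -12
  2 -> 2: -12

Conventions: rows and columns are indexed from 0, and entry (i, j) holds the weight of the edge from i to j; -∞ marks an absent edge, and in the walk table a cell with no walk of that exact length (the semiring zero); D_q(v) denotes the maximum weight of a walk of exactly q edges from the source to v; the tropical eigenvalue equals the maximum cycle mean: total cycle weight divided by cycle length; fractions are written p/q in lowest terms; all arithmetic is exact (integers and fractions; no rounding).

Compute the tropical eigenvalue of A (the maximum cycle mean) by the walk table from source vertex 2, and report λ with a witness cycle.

q=0: [-∞, -∞, 0]
q=1: [-18, -12, -12]
q=2: [-28, -21, -17]
q=3: [-35, -29, -26]
Optimal cycle mean attained by: cycle 1->2->1, total (-5) + (-12), length 2.
Answer: λ = -17/2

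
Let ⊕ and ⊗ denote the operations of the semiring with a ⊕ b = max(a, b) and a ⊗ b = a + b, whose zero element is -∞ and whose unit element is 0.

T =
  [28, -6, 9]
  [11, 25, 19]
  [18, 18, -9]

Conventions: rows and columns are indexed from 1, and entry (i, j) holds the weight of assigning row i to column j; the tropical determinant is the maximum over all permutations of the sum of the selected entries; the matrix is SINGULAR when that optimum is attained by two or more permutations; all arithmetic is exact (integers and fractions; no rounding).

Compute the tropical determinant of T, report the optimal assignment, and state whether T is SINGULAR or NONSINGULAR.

σ = (1, 2, 3): 28 + 25 + (-9) = 44
σ = (1, 3, 2): 28 + 19 + 18 = 65
σ = (2, 1, 3): (-6) + 11 + (-9) = -4
σ = (2, 3, 1): (-6) + 19 + 18 = 31
σ = (3, 1, 2): 9 + 11 + 18 = 38
σ = (3, 2, 1): 9 + 25 + 18 = 52
Optimal value attained by: σ = (1, 3, 2).
Answer: det⊕(T) = 65; verdict: NONSINGULAR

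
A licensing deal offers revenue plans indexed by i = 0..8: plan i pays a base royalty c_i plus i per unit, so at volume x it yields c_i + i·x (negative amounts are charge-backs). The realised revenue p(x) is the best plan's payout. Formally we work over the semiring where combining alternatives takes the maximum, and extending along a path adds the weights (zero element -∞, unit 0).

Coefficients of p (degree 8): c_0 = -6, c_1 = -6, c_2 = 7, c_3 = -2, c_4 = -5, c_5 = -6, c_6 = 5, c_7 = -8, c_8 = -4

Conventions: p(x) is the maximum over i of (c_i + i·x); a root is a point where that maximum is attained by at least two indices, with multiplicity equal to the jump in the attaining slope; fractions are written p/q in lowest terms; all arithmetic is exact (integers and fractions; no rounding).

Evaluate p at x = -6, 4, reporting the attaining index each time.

p(-6) = max(-6+0·(-6)=-6, -6+1·(-6)=-12, 7+2·(-6)=-5, -2+3·(-6)=-20, -5+4·(-6)=-29, -6+5·(-6)=-36, 5+6·(-6)=-31, -8+7·(-6)=-50, -4+8·(-6)=-52) = -5 (attained by i=2)
p(4) = max(-6+0·4=-6, -6+1·4=-2, 7+2·4=15, -2+3·4=10, -5+4·4=11, -6+5·4=14, 5+6·4=29, -8+7·4=20, -4+8·4=28) = 29 (attained by i=6)
Answer: p(-6) = -5; p(4) = 29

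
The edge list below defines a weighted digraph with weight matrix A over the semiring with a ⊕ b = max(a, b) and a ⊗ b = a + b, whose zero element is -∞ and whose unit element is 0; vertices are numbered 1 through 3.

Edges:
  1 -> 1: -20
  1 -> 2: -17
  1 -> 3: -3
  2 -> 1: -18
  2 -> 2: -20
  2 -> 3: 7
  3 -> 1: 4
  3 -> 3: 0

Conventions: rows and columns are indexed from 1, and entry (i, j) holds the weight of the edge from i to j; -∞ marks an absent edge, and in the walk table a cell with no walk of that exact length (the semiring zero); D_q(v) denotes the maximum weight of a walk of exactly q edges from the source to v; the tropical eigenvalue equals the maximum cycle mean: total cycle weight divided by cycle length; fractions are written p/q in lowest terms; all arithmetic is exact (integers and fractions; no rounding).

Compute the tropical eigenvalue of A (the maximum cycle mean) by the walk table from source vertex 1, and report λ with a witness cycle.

q=0: [0, -∞, -∞]
q=1: [-20, -17, -3]
q=2: [1, -37, -3]
q=3: [1, -16, -2]
Optimal cycle mean attained by: cycle 1->3->1, total (-3) + 4, length 2.
Answer: λ = 1/2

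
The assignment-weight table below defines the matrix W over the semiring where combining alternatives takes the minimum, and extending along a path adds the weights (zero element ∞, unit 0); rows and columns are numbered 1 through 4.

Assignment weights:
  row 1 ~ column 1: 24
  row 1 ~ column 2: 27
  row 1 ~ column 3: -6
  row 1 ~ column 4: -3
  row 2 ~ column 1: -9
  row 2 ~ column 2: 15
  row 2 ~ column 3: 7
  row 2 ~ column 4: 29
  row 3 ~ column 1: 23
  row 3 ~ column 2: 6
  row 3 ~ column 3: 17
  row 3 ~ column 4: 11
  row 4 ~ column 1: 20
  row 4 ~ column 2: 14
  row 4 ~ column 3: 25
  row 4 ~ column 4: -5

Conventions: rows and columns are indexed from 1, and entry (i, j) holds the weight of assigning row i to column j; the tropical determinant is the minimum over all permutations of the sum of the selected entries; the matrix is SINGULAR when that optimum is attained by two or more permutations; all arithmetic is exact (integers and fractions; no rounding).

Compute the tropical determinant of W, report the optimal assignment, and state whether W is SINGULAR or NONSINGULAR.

σ = (1, 2, 3, 4): 24 + 15 + 17 + (-5) = 51
σ = (1, 2, 4, 3): 24 + 15 + 11 + 25 = 75
σ = (1, 3, 2, 4): 24 + 7 + 6 + (-5) = 32
σ = (1, 3, 4, 2): 24 + 7 + 11 + 14 = 56
σ = (1, 4, 2, 3): 24 + 29 + 6 + 25 = 84
σ = (1, 4, 3, 2): 24 + 29 + 17 + 14 = 84
σ = (2, 1, 3, 4): 27 + (-9) + 17 + (-5) = 30
σ = (2, 1, 4, 3): 27 + (-9) + 11 + 25 = 54
σ = (2, 3, 1, 4): 27 + 7 + 23 + (-5) = 52
σ = (2, 3, 4, 1): 27 + 7 + 11 + 20 = 65
σ = (2, 4, 1, 3): 27 + 29 + 23 + 25 = 104
σ = (2, 4, 3, 1): 27 + 29 + 17 + 20 = 93
σ = (3, 1, 2, 4): (-6) + (-9) + 6 + (-5) = -14
σ = (3, 1, 4, 2): (-6) + (-9) + 11 + 14 = 10
σ = (3, 2, 1, 4): (-6) + 15 + 23 + (-5) = 27
σ = (3, 2, 4, 1): (-6) + 15 + 11 + 20 = 40
σ = (3, 4, 1, 2): (-6) + 29 + 23 + 14 = 60
σ = (3, 4, 2, 1): (-6) + 29 + 6 + 20 = 49
σ = (4, 1, 2, 3): (-3) + (-9) + 6 + 25 = 19
σ = (4, 1, 3, 2): (-3) + (-9) + 17 + 14 = 19
σ = (4, 2, 1, 3): (-3) + 15 + 23 + 25 = 60
σ = (4, 2, 3, 1): (-3) + 15 + 17 + 20 = 49
σ = (4, 3, 1, 2): (-3) + 7 + 23 + 14 = 41
σ = (4, 3, 2, 1): (-3) + 7 + 6 + 20 = 30
Optimal value attained by: σ = (3, 1, 2, 4).
Answer: det⊕(W) = -14; verdict: NONSINGULAR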